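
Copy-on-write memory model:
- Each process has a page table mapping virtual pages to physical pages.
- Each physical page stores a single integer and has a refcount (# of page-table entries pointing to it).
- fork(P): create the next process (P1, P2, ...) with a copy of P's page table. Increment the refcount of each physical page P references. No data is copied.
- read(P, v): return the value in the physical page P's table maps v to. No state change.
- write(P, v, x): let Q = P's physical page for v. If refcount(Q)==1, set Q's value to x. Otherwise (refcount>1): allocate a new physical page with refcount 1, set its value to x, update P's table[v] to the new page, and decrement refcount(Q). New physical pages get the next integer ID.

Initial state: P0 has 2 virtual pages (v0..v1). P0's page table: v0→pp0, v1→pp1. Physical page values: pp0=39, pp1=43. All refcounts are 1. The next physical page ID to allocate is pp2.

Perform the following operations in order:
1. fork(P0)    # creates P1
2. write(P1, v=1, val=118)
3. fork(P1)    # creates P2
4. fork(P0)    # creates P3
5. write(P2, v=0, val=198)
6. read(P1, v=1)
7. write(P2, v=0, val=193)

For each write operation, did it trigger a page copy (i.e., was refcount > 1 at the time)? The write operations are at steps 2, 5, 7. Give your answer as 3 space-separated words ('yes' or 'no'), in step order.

Op 1: fork(P0) -> P1. 2 ppages; refcounts: pp0:2 pp1:2
Op 2: write(P1, v1, 118). refcount(pp1)=2>1 -> COPY to pp2. 3 ppages; refcounts: pp0:2 pp1:1 pp2:1
Op 3: fork(P1) -> P2. 3 ppages; refcounts: pp0:3 pp1:1 pp2:2
Op 4: fork(P0) -> P3. 3 ppages; refcounts: pp0:4 pp1:2 pp2:2
Op 5: write(P2, v0, 198). refcount(pp0)=4>1 -> COPY to pp3. 4 ppages; refcounts: pp0:3 pp1:2 pp2:2 pp3:1
Op 6: read(P1, v1) -> 118. No state change.
Op 7: write(P2, v0, 193). refcount(pp3)=1 -> write in place. 4 ppages; refcounts: pp0:3 pp1:2 pp2:2 pp3:1

yes yes no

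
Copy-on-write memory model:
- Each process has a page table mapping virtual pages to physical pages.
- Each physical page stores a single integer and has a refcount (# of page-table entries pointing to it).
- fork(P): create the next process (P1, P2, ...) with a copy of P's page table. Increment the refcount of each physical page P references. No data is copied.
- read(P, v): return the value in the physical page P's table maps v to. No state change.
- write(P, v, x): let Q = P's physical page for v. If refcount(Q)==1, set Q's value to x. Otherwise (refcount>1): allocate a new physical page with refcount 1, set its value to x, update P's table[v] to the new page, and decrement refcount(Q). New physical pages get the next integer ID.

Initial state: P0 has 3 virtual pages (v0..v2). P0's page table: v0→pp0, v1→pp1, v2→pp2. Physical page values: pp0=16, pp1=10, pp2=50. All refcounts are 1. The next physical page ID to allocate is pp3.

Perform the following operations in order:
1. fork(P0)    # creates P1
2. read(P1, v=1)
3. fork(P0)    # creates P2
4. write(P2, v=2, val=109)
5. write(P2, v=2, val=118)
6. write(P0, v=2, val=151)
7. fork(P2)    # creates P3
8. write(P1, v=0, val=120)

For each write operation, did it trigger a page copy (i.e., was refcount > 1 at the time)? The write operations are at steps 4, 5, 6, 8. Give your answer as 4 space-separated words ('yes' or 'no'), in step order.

Op 1: fork(P0) -> P1. 3 ppages; refcounts: pp0:2 pp1:2 pp2:2
Op 2: read(P1, v1) -> 10. No state change.
Op 3: fork(P0) -> P2. 3 ppages; refcounts: pp0:3 pp1:3 pp2:3
Op 4: write(P2, v2, 109). refcount(pp2)=3>1 -> COPY to pp3. 4 ppages; refcounts: pp0:3 pp1:3 pp2:2 pp3:1
Op 5: write(P2, v2, 118). refcount(pp3)=1 -> write in place. 4 ppages; refcounts: pp0:3 pp1:3 pp2:2 pp3:1
Op 6: write(P0, v2, 151). refcount(pp2)=2>1 -> COPY to pp4. 5 ppages; refcounts: pp0:3 pp1:3 pp2:1 pp3:1 pp4:1
Op 7: fork(P2) -> P3. 5 ppages; refcounts: pp0:4 pp1:4 pp2:1 pp3:2 pp4:1
Op 8: write(P1, v0, 120). refcount(pp0)=4>1 -> COPY to pp5. 6 ppages; refcounts: pp0:3 pp1:4 pp2:1 pp3:2 pp4:1 pp5:1

yes no yes yes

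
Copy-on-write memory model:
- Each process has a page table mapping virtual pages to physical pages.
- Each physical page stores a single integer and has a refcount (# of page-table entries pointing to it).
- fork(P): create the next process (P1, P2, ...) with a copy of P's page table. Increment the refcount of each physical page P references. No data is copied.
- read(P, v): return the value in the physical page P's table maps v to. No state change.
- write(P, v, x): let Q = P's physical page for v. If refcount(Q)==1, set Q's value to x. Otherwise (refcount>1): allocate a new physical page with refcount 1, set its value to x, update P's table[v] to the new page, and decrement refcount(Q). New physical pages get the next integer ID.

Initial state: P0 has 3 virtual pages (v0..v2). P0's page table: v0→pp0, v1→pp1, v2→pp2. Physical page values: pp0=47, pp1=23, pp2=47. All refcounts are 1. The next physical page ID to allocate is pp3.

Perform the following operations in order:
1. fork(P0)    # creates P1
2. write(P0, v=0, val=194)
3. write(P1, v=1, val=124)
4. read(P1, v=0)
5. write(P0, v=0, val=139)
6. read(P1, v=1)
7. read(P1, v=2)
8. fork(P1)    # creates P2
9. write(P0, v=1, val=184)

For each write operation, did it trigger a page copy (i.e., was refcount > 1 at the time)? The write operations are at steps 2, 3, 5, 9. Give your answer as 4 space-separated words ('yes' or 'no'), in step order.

Op 1: fork(P0) -> P1. 3 ppages; refcounts: pp0:2 pp1:2 pp2:2
Op 2: write(P0, v0, 194). refcount(pp0)=2>1 -> COPY to pp3. 4 ppages; refcounts: pp0:1 pp1:2 pp2:2 pp3:1
Op 3: write(P1, v1, 124). refcount(pp1)=2>1 -> COPY to pp4. 5 ppages; refcounts: pp0:1 pp1:1 pp2:2 pp3:1 pp4:1
Op 4: read(P1, v0) -> 47. No state change.
Op 5: write(P0, v0, 139). refcount(pp3)=1 -> write in place. 5 ppages; refcounts: pp0:1 pp1:1 pp2:2 pp3:1 pp4:1
Op 6: read(P1, v1) -> 124. No state change.
Op 7: read(P1, v2) -> 47. No state change.
Op 8: fork(P1) -> P2. 5 ppages; refcounts: pp0:2 pp1:1 pp2:3 pp3:1 pp4:2
Op 9: write(P0, v1, 184). refcount(pp1)=1 -> write in place. 5 ppages; refcounts: pp0:2 pp1:1 pp2:3 pp3:1 pp4:2

yes yes no no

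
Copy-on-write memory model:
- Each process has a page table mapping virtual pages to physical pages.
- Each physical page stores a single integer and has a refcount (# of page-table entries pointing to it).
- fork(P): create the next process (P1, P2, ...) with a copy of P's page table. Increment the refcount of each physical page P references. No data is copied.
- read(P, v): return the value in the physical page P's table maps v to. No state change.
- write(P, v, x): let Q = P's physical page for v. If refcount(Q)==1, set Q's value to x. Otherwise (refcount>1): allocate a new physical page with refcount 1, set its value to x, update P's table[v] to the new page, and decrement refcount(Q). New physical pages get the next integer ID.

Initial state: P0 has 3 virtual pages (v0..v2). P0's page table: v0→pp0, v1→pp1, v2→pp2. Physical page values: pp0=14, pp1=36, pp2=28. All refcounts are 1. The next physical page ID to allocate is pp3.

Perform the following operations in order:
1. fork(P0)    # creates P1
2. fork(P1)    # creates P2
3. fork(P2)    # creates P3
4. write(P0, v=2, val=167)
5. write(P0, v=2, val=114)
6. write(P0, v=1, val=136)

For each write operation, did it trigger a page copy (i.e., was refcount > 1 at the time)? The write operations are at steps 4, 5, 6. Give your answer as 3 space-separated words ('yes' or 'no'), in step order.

Op 1: fork(P0) -> P1. 3 ppages; refcounts: pp0:2 pp1:2 pp2:2
Op 2: fork(P1) -> P2. 3 ppages; refcounts: pp0:3 pp1:3 pp2:3
Op 3: fork(P2) -> P3. 3 ppages; refcounts: pp0:4 pp1:4 pp2:4
Op 4: write(P0, v2, 167). refcount(pp2)=4>1 -> COPY to pp3. 4 ppages; refcounts: pp0:4 pp1:4 pp2:3 pp3:1
Op 5: write(P0, v2, 114). refcount(pp3)=1 -> write in place. 4 ppages; refcounts: pp0:4 pp1:4 pp2:3 pp3:1
Op 6: write(P0, v1, 136). refcount(pp1)=4>1 -> COPY to pp4. 5 ppages; refcounts: pp0:4 pp1:3 pp2:3 pp3:1 pp4:1

yes no yes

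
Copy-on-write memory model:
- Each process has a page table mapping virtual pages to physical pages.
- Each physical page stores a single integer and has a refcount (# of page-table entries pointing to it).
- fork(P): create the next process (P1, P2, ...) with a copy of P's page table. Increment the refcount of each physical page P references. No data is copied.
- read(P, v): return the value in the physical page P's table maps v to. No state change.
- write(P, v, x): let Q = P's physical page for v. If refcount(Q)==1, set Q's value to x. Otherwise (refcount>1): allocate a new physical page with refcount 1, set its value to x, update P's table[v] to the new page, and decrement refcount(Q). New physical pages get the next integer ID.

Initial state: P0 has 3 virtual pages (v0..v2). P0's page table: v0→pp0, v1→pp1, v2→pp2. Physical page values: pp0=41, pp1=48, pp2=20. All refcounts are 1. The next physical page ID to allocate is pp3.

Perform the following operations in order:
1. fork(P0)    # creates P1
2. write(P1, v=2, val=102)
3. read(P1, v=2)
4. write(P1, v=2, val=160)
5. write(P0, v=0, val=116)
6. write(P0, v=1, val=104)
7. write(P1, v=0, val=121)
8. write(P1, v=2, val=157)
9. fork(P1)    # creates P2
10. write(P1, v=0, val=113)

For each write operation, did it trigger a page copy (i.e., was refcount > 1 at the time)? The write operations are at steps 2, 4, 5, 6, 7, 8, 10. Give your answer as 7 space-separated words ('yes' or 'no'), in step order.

Op 1: fork(P0) -> P1. 3 ppages; refcounts: pp0:2 pp1:2 pp2:2
Op 2: write(P1, v2, 102). refcount(pp2)=2>1 -> COPY to pp3. 4 ppages; refcounts: pp0:2 pp1:2 pp2:1 pp3:1
Op 3: read(P1, v2) -> 102. No state change.
Op 4: write(P1, v2, 160). refcount(pp3)=1 -> write in place. 4 ppages; refcounts: pp0:2 pp1:2 pp2:1 pp3:1
Op 5: write(P0, v0, 116). refcount(pp0)=2>1 -> COPY to pp4. 5 ppages; refcounts: pp0:1 pp1:2 pp2:1 pp3:1 pp4:1
Op 6: write(P0, v1, 104). refcount(pp1)=2>1 -> COPY to pp5. 6 ppages; refcounts: pp0:1 pp1:1 pp2:1 pp3:1 pp4:1 pp5:1
Op 7: write(P1, v0, 121). refcount(pp0)=1 -> write in place. 6 ppages; refcounts: pp0:1 pp1:1 pp2:1 pp3:1 pp4:1 pp5:1
Op 8: write(P1, v2, 157). refcount(pp3)=1 -> write in place. 6 ppages; refcounts: pp0:1 pp1:1 pp2:1 pp3:1 pp4:1 pp5:1
Op 9: fork(P1) -> P2. 6 ppages; refcounts: pp0:2 pp1:2 pp2:1 pp3:2 pp4:1 pp5:1
Op 10: write(P1, v0, 113). refcount(pp0)=2>1 -> COPY to pp6. 7 ppages; refcounts: pp0:1 pp1:2 pp2:1 pp3:2 pp4:1 pp5:1 pp6:1

yes no yes yes no no yes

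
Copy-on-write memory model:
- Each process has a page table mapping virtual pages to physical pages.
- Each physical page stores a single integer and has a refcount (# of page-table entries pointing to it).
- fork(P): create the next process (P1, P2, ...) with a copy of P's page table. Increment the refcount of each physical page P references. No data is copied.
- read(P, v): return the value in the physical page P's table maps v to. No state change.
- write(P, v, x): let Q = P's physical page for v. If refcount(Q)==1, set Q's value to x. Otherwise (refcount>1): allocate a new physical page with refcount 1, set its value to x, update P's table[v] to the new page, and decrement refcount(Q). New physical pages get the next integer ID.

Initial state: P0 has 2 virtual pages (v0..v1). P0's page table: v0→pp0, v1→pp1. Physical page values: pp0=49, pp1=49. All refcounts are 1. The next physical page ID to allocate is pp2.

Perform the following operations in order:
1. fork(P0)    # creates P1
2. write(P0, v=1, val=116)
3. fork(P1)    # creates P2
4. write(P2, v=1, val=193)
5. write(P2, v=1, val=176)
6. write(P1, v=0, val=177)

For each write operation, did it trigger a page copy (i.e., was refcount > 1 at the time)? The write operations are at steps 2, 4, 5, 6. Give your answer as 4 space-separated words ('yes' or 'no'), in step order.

Op 1: fork(P0) -> P1. 2 ppages; refcounts: pp0:2 pp1:2
Op 2: write(P0, v1, 116). refcount(pp1)=2>1 -> COPY to pp2. 3 ppages; refcounts: pp0:2 pp1:1 pp2:1
Op 3: fork(P1) -> P2. 3 ppages; refcounts: pp0:3 pp1:2 pp2:1
Op 4: write(P2, v1, 193). refcount(pp1)=2>1 -> COPY to pp3. 4 ppages; refcounts: pp0:3 pp1:1 pp2:1 pp3:1
Op 5: write(P2, v1, 176). refcount(pp3)=1 -> write in place. 4 ppages; refcounts: pp0:3 pp1:1 pp2:1 pp3:1
Op 6: write(P1, v0, 177). refcount(pp0)=3>1 -> COPY to pp4. 5 ppages; refcounts: pp0:2 pp1:1 pp2:1 pp3:1 pp4:1

yes yes no yes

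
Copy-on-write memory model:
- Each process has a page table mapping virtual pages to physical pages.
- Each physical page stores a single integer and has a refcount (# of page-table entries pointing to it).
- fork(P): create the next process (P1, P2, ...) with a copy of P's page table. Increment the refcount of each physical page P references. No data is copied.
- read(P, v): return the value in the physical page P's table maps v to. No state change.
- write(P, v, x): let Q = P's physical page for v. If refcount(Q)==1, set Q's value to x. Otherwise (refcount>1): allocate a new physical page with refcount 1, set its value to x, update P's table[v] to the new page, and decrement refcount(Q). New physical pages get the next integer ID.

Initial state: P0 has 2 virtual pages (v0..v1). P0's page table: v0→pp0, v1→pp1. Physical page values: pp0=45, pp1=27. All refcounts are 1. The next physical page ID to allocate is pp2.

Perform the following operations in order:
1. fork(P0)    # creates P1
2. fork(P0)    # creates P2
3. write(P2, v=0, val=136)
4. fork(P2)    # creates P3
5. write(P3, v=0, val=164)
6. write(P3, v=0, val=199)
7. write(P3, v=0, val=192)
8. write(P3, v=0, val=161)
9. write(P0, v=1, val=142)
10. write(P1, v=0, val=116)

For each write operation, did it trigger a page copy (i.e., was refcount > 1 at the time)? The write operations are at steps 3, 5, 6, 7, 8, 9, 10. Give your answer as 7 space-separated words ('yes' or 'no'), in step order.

Op 1: fork(P0) -> P1. 2 ppages; refcounts: pp0:2 pp1:2
Op 2: fork(P0) -> P2. 2 ppages; refcounts: pp0:3 pp1:3
Op 3: write(P2, v0, 136). refcount(pp0)=3>1 -> COPY to pp2. 3 ppages; refcounts: pp0:2 pp1:3 pp2:1
Op 4: fork(P2) -> P3. 3 ppages; refcounts: pp0:2 pp1:4 pp2:2
Op 5: write(P3, v0, 164). refcount(pp2)=2>1 -> COPY to pp3. 4 ppages; refcounts: pp0:2 pp1:4 pp2:1 pp3:1
Op 6: write(P3, v0, 199). refcount(pp3)=1 -> write in place. 4 ppages; refcounts: pp0:2 pp1:4 pp2:1 pp3:1
Op 7: write(P3, v0, 192). refcount(pp3)=1 -> write in place. 4 ppages; refcounts: pp0:2 pp1:4 pp2:1 pp3:1
Op 8: write(P3, v0, 161). refcount(pp3)=1 -> write in place. 4 ppages; refcounts: pp0:2 pp1:4 pp2:1 pp3:1
Op 9: write(P0, v1, 142). refcount(pp1)=4>1 -> COPY to pp4. 5 ppages; refcounts: pp0:2 pp1:3 pp2:1 pp3:1 pp4:1
Op 10: write(P1, v0, 116). refcount(pp0)=2>1 -> COPY to pp5. 6 ppages; refcounts: pp0:1 pp1:3 pp2:1 pp3:1 pp4:1 pp5:1

yes yes no no no yes yes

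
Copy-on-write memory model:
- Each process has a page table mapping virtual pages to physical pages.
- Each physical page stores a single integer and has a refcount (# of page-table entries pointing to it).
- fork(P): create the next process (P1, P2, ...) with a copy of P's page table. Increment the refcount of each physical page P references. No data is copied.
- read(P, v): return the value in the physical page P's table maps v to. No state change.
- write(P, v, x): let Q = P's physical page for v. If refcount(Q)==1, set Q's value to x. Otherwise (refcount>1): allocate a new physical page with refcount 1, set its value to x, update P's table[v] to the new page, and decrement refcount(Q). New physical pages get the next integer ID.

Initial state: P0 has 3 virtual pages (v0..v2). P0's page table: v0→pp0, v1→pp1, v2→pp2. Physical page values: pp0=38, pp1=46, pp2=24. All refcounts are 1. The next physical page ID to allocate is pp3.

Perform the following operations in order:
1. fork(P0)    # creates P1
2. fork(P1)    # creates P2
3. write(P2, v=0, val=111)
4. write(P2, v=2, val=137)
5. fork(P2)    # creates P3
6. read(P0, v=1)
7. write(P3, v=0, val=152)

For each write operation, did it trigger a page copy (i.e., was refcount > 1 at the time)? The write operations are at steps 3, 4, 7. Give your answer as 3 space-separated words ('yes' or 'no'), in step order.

Op 1: fork(P0) -> P1. 3 ppages; refcounts: pp0:2 pp1:2 pp2:2
Op 2: fork(P1) -> P2. 3 ppages; refcounts: pp0:3 pp1:3 pp2:3
Op 3: write(P2, v0, 111). refcount(pp0)=3>1 -> COPY to pp3. 4 ppages; refcounts: pp0:2 pp1:3 pp2:3 pp3:1
Op 4: write(P2, v2, 137). refcount(pp2)=3>1 -> COPY to pp4. 5 ppages; refcounts: pp0:2 pp1:3 pp2:2 pp3:1 pp4:1
Op 5: fork(P2) -> P3. 5 ppages; refcounts: pp0:2 pp1:4 pp2:2 pp3:2 pp4:2
Op 6: read(P0, v1) -> 46. No state change.
Op 7: write(P3, v0, 152). refcount(pp3)=2>1 -> COPY to pp5. 6 ppages; refcounts: pp0:2 pp1:4 pp2:2 pp3:1 pp4:2 pp5:1

yes yes yes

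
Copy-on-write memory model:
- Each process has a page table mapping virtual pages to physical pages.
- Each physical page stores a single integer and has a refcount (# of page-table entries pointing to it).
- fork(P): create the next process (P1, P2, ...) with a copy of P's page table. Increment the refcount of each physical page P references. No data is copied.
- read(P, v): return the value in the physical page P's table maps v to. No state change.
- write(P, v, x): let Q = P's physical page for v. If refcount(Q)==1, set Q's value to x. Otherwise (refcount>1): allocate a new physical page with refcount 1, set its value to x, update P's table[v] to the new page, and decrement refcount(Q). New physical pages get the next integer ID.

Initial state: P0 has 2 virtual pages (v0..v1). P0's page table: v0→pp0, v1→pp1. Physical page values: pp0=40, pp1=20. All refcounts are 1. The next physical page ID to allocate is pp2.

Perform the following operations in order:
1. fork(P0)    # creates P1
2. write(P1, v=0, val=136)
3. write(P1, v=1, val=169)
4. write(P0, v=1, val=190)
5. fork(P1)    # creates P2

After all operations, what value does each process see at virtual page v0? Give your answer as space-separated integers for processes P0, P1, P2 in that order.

Answer: 40 136 136

Derivation:
Op 1: fork(P0) -> P1. 2 ppages; refcounts: pp0:2 pp1:2
Op 2: write(P1, v0, 136). refcount(pp0)=2>1 -> COPY to pp2. 3 ppages; refcounts: pp0:1 pp1:2 pp2:1
Op 3: write(P1, v1, 169). refcount(pp1)=2>1 -> COPY to pp3. 4 ppages; refcounts: pp0:1 pp1:1 pp2:1 pp3:1
Op 4: write(P0, v1, 190). refcount(pp1)=1 -> write in place. 4 ppages; refcounts: pp0:1 pp1:1 pp2:1 pp3:1
Op 5: fork(P1) -> P2. 4 ppages; refcounts: pp0:1 pp1:1 pp2:2 pp3:2
P0: v0 -> pp0 = 40
P1: v0 -> pp2 = 136
P2: v0 -> pp2 = 136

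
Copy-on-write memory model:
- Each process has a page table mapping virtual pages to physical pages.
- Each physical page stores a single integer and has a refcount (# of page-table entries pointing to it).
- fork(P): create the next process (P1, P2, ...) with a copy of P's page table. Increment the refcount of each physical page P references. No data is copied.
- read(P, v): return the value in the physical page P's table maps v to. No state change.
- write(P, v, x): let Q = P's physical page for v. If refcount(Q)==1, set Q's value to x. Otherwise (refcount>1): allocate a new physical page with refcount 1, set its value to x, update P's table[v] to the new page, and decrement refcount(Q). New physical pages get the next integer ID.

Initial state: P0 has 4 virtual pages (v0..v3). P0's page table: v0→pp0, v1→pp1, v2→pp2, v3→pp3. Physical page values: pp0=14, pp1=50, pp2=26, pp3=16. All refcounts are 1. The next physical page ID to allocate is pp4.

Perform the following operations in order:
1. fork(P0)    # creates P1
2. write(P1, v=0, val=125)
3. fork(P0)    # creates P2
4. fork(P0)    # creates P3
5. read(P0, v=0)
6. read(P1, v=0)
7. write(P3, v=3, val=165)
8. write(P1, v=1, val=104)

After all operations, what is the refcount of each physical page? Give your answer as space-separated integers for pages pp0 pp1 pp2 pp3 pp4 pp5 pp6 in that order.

Answer: 3 3 4 3 1 1 1

Derivation:
Op 1: fork(P0) -> P1. 4 ppages; refcounts: pp0:2 pp1:2 pp2:2 pp3:2
Op 2: write(P1, v0, 125). refcount(pp0)=2>1 -> COPY to pp4. 5 ppages; refcounts: pp0:1 pp1:2 pp2:2 pp3:2 pp4:1
Op 3: fork(P0) -> P2. 5 ppages; refcounts: pp0:2 pp1:3 pp2:3 pp3:3 pp4:1
Op 4: fork(P0) -> P3. 5 ppages; refcounts: pp0:3 pp1:4 pp2:4 pp3:4 pp4:1
Op 5: read(P0, v0) -> 14. No state change.
Op 6: read(P1, v0) -> 125. No state change.
Op 7: write(P3, v3, 165). refcount(pp3)=4>1 -> COPY to pp5. 6 ppages; refcounts: pp0:3 pp1:4 pp2:4 pp3:3 pp4:1 pp5:1
Op 8: write(P1, v1, 104). refcount(pp1)=4>1 -> COPY to pp6. 7 ppages; refcounts: pp0:3 pp1:3 pp2:4 pp3:3 pp4:1 pp5:1 pp6:1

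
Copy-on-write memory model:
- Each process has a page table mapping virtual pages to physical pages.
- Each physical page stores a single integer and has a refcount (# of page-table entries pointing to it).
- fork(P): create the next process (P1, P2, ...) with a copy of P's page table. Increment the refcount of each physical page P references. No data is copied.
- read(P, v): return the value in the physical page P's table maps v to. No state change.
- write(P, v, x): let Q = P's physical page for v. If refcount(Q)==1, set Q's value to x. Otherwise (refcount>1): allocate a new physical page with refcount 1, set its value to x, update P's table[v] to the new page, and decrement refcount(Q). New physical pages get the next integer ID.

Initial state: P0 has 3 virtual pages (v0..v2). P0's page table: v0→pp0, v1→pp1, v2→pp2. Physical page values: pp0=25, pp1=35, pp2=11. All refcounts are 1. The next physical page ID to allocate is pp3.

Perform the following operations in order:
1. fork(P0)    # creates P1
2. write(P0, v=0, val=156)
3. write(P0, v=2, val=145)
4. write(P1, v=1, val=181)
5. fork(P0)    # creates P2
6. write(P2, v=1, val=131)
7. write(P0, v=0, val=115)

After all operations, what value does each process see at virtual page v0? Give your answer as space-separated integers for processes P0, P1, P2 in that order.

Answer: 115 25 156

Derivation:
Op 1: fork(P0) -> P1. 3 ppages; refcounts: pp0:2 pp1:2 pp2:2
Op 2: write(P0, v0, 156). refcount(pp0)=2>1 -> COPY to pp3. 4 ppages; refcounts: pp0:1 pp1:2 pp2:2 pp3:1
Op 3: write(P0, v2, 145). refcount(pp2)=2>1 -> COPY to pp4. 5 ppages; refcounts: pp0:1 pp1:2 pp2:1 pp3:1 pp4:1
Op 4: write(P1, v1, 181). refcount(pp1)=2>1 -> COPY to pp5. 6 ppages; refcounts: pp0:1 pp1:1 pp2:1 pp3:1 pp4:1 pp5:1
Op 5: fork(P0) -> P2. 6 ppages; refcounts: pp0:1 pp1:2 pp2:1 pp3:2 pp4:2 pp5:1
Op 6: write(P2, v1, 131). refcount(pp1)=2>1 -> COPY to pp6. 7 ppages; refcounts: pp0:1 pp1:1 pp2:1 pp3:2 pp4:2 pp5:1 pp6:1
Op 7: write(P0, v0, 115). refcount(pp3)=2>1 -> COPY to pp7. 8 ppages; refcounts: pp0:1 pp1:1 pp2:1 pp3:1 pp4:2 pp5:1 pp6:1 pp7:1
P0: v0 -> pp7 = 115
P1: v0 -> pp0 = 25
P2: v0 -> pp3 = 156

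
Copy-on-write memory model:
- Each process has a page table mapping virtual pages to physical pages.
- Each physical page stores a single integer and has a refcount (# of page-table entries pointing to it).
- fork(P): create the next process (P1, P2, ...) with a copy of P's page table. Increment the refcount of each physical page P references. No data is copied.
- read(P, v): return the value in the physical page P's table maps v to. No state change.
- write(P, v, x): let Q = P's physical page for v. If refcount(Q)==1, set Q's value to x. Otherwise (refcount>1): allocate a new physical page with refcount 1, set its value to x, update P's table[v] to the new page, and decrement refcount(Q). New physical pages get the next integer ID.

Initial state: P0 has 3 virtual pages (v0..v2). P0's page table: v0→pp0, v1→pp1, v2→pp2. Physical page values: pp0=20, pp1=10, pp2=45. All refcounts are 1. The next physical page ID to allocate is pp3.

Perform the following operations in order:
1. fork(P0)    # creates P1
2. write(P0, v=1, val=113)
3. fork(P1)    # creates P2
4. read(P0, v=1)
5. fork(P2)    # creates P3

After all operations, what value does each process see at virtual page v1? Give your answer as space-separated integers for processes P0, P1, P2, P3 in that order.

Op 1: fork(P0) -> P1. 3 ppages; refcounts: pp0:2 pp1:2 pp2:2
Op 2: write(P0, v1, 113). refcount(pp1)=2>1 -> COPY to pp3. 4 ppages; refcounts: pp0:2 pp1:1 pp2:2 pp3:1
Op 3: fork(P1) -> P2. 4 ppages; refcounts: pp0:3 pp1:2 pp2:3 pp3:1
Op 4: read(P0, v1) -> 113. No state change.
Op 5: fork(P2) -> P3. 4 ppages; refcounts: pp0:4 pp1:3 pp2:4 pp3:1
P0: v1 -> pp3 = 113
P1: v1 -> pp1 = 10
P2: v1 -> pp1 = 10
P3: v1 -> pp1 = 10

Answer: 113 10 10 10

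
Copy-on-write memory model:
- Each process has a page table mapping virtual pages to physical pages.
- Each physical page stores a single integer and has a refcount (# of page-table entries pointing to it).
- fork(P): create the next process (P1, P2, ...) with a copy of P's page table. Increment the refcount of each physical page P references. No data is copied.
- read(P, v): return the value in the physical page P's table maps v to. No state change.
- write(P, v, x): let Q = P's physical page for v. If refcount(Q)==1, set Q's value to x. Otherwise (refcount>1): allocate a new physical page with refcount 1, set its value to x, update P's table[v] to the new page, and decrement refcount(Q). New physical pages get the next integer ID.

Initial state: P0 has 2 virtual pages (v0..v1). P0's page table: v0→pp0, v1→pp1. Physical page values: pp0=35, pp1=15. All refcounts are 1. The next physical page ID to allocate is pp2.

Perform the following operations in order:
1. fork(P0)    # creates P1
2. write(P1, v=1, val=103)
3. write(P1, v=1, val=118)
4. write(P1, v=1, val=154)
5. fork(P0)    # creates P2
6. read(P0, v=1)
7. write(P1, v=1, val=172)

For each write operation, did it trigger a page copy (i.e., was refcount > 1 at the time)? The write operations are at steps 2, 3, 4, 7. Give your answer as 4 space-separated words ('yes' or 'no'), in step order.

Op 1: fork(P0) -> P1. 2 ppages; refcounts: pp0:2 pp1:2
Op 2: write(P1, v1, 103). refcount(pp1)=2>1 -> COPY to pp2. 3 ppages; refcounts: pp0:2 pp1:1 pp2:1
Op 3: write(P1, v1, 118). refcount(pp2)=1 -> write in place. 3 ppages; refcounts: pp0:2 pp1:1 pp2:1
Op 4: write(P1, v1, 154). refcount(pp2)=1 -> write in place. 3 ppages; refcounts: pp0:2 pp1:1 pp2:1
Op 5: fork(P0) -> P2. 3 ppages; refcounts: pp0:3 pp1:2 pp2:1
Op 6: read(P0, v1) -> 15. No state change.
Op 7: write(P1, v1, 172). refcount(pp2)=1 -> write in place. 3 ppages; refcounts: pp0:3 pp1:2 pp2:1

yes no no no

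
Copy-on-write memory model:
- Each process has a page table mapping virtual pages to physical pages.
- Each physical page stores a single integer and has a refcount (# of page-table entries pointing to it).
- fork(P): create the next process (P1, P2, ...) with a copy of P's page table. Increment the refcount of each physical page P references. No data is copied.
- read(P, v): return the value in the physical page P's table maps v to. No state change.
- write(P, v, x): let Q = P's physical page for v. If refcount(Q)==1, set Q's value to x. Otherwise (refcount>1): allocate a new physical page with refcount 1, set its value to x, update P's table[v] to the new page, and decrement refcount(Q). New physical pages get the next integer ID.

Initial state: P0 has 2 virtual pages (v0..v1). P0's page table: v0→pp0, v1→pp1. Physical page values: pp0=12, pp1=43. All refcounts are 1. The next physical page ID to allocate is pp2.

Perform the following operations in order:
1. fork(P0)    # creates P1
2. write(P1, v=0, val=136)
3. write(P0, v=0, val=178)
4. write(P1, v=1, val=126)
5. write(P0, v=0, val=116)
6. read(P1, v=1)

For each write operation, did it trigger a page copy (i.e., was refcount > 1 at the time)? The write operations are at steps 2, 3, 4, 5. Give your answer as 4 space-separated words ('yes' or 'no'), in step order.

Op 1: fork(P0) -> P1. 2 ppages; refcounts: pp0:2 pp1:2
Op 2: write(P1, v0, 136). refcount(pp0)=2>1 -> COPY to pp2. 3 ppages; refcounts: pp0:1 pp1:2 pp2:1
Op 3: write(P0, v0, 178). refcount(pp0)=1 -> write in place. 3 ppages; refcounts: pp0:1 pp1:2 pp2:1
Op 4: write(P1, v1, 126). refcount(pp1)=2>1 -> COPY to pp3. 4 ppages; refcounts: pp0:1 pp1:1 pp2:1 pp3:1
Op 5: write(P0, v0, 116). refcount(pp0)=1 -> write in place. 4 ppages; refcounts: pp0:1 pp1:1 pp2:1 pp3:1
Op 6: read(P1, v1) -> 126. No state change.

yes no yes no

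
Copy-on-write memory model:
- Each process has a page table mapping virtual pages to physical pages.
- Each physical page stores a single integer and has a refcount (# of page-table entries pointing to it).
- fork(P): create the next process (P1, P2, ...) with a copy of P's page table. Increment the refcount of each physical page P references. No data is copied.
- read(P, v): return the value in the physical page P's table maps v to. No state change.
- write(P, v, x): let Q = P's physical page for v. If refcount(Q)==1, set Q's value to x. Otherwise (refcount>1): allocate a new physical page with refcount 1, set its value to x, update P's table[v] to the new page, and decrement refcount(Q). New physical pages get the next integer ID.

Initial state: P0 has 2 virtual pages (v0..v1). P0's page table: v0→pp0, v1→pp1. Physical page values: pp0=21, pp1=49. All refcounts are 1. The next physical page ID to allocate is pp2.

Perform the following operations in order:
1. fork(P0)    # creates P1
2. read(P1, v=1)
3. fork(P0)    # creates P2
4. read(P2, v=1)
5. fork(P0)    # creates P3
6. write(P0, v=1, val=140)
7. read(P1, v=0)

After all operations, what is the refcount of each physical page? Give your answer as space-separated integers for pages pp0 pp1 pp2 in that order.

Answer: 4 3 1

Derivation:
Op 1: fork(P0) -> P1. 2 ppages; refcounts: pp0:2 pp1:2
Op 2: read(P1, v1) -> 49. No state change.
Op 3: fork(P0) -> P2. 2 ppages; refcounts: pp0:3 pp1:3
Op 4: read(P2, v1) -> 49. No state change.
Op 5: fork(P0) -> P3. 2 ppages; refcounts: pp0:4 pp1:4
Op 6: write(P0, v1, 140). refcount(pp1)=4>1 -> COPY to pp2. 3 ppages; refcounts: pp0:4 pp1:3 pp2:1
Op 7: read(P1, v0) -> 21. No state change.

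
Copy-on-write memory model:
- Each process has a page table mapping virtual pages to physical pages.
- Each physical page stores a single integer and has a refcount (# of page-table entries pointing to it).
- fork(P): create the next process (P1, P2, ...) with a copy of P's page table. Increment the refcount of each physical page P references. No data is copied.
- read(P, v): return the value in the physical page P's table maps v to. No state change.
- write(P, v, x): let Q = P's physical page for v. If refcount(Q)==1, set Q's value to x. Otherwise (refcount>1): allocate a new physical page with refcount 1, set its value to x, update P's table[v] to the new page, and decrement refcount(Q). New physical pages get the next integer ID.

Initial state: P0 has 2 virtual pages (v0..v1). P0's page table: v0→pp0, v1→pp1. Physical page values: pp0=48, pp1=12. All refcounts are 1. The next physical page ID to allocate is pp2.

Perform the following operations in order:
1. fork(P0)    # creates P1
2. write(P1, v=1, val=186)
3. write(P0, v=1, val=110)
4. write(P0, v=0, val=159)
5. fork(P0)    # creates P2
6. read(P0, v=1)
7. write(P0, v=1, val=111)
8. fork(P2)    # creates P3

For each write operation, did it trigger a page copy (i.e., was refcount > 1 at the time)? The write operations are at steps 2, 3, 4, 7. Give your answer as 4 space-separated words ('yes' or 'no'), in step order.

Op 1: fork(P0) -> P1. 2 ppages; refcounts: pp0:2 pp1:2
Op 2: write(P1, v1, 186). refcount(pp1)=2>1 -> COPY to pp2. 3 ppages; refcounts: pp0:2 pp1:1 pp2:1
Op 3: write(P0, v1, 110). refcount(pp1)=1 -> write in place. 3 ppages; refcounts: pp0:2 pp1:1 pp2:1
Op 4: write(P0, v0, 159). refcount(pp0)=2>1 -> COPY to pp3. 4 ppages; refcounts: pp0:1 pp1:1 pp2:1 pp3:1
Op 5: fork(P0) -> P2. 4 ppages; refcounts: pp0:1 pp1:2 pp2:1 pp3:2
Op 6: read(P0, v1) -> 110. No state change.
Op 7: write(P0, v1, 111). refcount(pp1)=2>1 -> COPY to pp4. 5 ppages; refcounts: pp0:1 pp1:1 pp2:1 pp3:2 pp4:1
Op 8: fork(P2) -> P3. 5 ppages; refcounts: pp0:1 pp1:2 pp2:1 pp3:3 pp4:1

yes no yes yes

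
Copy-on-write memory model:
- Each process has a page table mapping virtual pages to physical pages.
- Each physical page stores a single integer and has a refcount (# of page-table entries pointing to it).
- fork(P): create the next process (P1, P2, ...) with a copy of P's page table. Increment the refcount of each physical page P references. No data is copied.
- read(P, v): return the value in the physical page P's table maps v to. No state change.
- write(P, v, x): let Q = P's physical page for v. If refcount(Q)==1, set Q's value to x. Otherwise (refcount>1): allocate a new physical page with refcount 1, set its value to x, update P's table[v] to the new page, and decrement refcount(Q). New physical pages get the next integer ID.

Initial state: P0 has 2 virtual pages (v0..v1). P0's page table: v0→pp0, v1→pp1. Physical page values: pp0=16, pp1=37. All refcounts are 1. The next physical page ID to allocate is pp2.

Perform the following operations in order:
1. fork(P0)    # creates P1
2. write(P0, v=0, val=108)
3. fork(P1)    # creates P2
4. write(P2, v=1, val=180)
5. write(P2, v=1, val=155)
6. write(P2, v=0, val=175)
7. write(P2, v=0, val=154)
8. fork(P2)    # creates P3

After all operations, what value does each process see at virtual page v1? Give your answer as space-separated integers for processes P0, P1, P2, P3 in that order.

Op 1: fork(P0) -> P1. 2 ppages; refcounts: pp0:2 pp1:2
Op 2: write(P0, v0, 108). refcount(pp0)=2>1 -> COPY to pp2. 3 ppages; refcounts: pp0:1 pp1:2 pp2:1
Op 3: fork(P1) -> P2. 3 ppages; refcounts: pp0:2 pp1:3 pp2:1
Op 4: write(P2, v1, 180). refcount(pp1)=3>1 -> COPY to pp3. 4 ppages; refcounts: pp0:2 pp1:2 pp2:1 pp3:1
Op 5: write(P2, v1, 155). refcount(pp3)=1 -> write in place. 4 ppages; refcounts: pp0:2 pp1:2 pp2:1 pp3:1
Op 6: write(P2, v0, 175). refcount(pp0)=2>1 -> COPY to pp4. 5 ppages; refcounts: pp0:1 pp1:2 pp2:1 pp3:1 pp4:1
Op 7: write(P2, v0, 154). refcount(pp4)=1 -> write in place. 5 ppages; refcounts: pp0:1 pp1:2 pp2:1 pp3:1 pp4:1
Op 8: fork(P2) -> P3. 5 ppages; refcounts: pp0:1 pp1:2 pp2:1 pp3:2 pp4:2
P0: v1 -> pp1 = 37
P1: v1 -> pp1 = 37
P2: v1 -> pp3 = 155
P3: v1 -> pp3 = 155

Answer: 37 37 155 155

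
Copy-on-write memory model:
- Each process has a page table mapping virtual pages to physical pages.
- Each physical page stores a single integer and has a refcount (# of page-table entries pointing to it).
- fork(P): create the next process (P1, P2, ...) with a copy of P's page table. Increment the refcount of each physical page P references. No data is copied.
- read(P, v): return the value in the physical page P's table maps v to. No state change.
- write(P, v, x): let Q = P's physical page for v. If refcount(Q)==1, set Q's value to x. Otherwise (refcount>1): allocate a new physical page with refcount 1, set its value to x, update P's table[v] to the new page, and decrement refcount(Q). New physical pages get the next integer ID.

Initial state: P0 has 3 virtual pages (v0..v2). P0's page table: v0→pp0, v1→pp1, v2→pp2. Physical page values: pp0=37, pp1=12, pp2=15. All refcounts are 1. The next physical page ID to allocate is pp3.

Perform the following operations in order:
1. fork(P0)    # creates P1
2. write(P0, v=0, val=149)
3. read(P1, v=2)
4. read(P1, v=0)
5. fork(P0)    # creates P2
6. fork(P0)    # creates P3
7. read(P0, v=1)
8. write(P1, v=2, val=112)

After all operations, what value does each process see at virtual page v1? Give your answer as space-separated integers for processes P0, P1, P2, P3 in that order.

Op 1: fork(P0) -> P1. 3 ppages; refcounts: pp0:2 pp1:2 pp2:2
Op 2: write(P0, v0, 149). refcount(pp0)=2>1 -> COPY to pp3. 4 ppages; refcounts: pp0:1 pp1:2 pp2:2 pp3:1
Op 3: read(P1, v2) -> 15. No state change.
Op 4: read(P1, v0) -> 37. No state change.
Op 5: fork(P0) -> P2. 4 ppages; refcounts: pp0:1 pp1:3 pp2:3 pp3:2
Op 6: fork(P0) -> P3. 4 ppages; refcounts: pp0:1 pp1:4 pp2:4 pp3:3
Op 7: read(P0, v1) -> 12. No state change.
Op 8: write(P1, v2, 112). refcount(pp2)=4>1 -> COPY to pp4. 5 ppages; refcounts: pp0:1 pp1:4 pp2:3 pp3:3 pp4:1
P0: v1 -> pp1 = 12
P1: v1 -> pp1 = 12
P2: v1 -> pp1 = 12
P3: v1 -> pp1 = 12

Answer: 12 12 12 12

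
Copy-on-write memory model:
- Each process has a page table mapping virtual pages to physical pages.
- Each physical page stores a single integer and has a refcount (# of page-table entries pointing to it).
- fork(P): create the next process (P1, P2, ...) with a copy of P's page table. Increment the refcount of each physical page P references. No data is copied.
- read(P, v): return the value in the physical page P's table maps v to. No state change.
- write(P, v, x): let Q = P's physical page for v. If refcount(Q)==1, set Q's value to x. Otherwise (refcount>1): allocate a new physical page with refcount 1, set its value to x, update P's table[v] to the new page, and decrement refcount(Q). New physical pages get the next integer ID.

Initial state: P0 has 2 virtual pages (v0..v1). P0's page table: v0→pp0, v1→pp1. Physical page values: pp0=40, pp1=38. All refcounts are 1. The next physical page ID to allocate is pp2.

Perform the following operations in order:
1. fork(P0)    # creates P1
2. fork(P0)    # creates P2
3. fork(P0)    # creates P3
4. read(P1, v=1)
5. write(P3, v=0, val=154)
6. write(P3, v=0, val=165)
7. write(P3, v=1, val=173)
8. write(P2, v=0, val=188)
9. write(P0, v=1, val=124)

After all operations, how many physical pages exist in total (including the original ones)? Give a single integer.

Op 1: fork(P0) -> P1. 2 ppages; refcounts: pp0:2 pp1:2
Op 2: fork(P0) -> P2. 2 ppages; refcounts: pp0:3 pp1:3
Op 3: fork(P0) -> P3. 2 ppages; refcounts: pp0:4 pp1:4
Op 4: read(P1, v1) -> 38. No state change.
Op 5: write(P3, v0, 154). refcount(pp0)=4>1 -> COPY to pp2. 3 ppages; refcounts: pp0:3 pp1:4 pp2:1
Op 6: write(P3, v0, 165). refcount(pp2)=1 -> write in place. 3 ppages; refcounts: pp0:3 pp1:4 pp2:1
Op 7: write(P3, v1, 173). refcount(pp1)=4>1 -> COPY to pp3. 4 ppages; refcounts: pp0:3 pp1:3 pp2:1 pp3:1
Op 8: write(P2, v0, 188). refcount(pp0)=3>1 -> COPY to pp4. 5 ppages; refcounts: pp0:2 pp1:3 pp2:1 pp3:1 pp4:1
Op 9: write(P0, v1, 124). refcount(pp1)=3>1 -> COPY to pp5. 6 ppages; refcounts: pp0:2 pp1:2 pp2:1 pp3:1 pp4:1 pp5:1

Answer: 6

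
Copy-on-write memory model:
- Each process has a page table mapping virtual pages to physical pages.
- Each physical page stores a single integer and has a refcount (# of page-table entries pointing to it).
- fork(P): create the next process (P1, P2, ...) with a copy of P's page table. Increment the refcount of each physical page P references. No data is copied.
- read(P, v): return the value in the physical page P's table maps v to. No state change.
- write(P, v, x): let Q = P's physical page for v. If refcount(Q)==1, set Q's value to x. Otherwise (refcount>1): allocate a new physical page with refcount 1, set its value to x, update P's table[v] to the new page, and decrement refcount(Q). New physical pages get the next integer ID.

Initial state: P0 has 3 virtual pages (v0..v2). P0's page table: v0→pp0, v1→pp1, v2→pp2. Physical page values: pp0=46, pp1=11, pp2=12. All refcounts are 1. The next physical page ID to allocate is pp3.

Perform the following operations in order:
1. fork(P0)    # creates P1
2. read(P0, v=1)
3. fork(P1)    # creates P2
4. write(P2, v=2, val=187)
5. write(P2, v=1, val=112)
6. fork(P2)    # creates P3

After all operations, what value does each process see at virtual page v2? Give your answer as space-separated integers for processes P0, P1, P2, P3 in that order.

Op 1: fork(P0) -> P1. 3 ppages; refcounts: pp0:2 pp1:2 pp2:2
Op 2: read(P0, v1) -> 11. No state change.
Op 3: fork(P1) -> P2. 3 ppages; refcounts: pp0:3 pp1:3 pp2:3
Op 4: write(P2, v2, 187). refcount(pp2)=3>1 -> COPY to pp3. 4 ppages; refcounts: pp0:3 pp1:3 pp2:2 pp3:1
Op 5: write(P2, v1, 112). refcount(pp1)=3>1 -> COPY to pp4. 5 ppages; refcounts: pp0:3 pp1:2 pp2:2 pp3:1 pp4:1
Op 6: fork(P2) -> P3. 5 ppages; refcounts: pp0:4 pp1:2 pp2:2 pp3:2 pp4:2
P0: v2 -> pp2 = 12
P1: v2 -> pp2 = 12
P2: v2 -> pp3 = 187
P3: v2 -> pp3 = 187

Answer: 12 12 187 187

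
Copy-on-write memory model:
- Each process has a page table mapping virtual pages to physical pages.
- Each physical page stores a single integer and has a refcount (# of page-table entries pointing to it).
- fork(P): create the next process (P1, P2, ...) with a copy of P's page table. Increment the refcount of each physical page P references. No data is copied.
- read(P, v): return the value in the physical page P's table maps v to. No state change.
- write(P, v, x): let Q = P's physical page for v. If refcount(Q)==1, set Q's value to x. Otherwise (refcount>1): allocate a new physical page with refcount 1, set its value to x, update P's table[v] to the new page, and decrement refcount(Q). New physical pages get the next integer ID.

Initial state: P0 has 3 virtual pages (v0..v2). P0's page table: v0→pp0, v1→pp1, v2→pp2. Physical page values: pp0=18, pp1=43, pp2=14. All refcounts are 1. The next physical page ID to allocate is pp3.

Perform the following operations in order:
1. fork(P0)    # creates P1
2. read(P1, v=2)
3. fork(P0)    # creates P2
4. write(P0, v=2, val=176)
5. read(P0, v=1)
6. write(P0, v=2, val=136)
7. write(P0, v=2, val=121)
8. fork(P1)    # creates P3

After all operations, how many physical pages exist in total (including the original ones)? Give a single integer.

Answer: 4

Derivation:
Op 1: fork(P0) -> P1. 3 ppages; refcounts: pp0:2 pp1:2 pp2:2
Op 2: read(P1, v2) -> 14. No state change.
Op 3: fork(P0) -> P2. 3 ppages; refcounts: pp0:3 pp1:3 pp2:3
Op 4: write(P0, v2, 176). refcount(pp2)=3>1 -> COPY to pp3. 4 ppages; refcounts: pp0:3 pp1:3 pp2:2 pp3:1
Op 5: read(P0, v1) -> 43. No state change.
Op 6: write(P0, v2, 136). refcount(pp3)=1 -> write in place. 4 ppages; refcounts: pp0:3 pp1:3 pp2:2 pp3:1
Op 7: write(P0, v2, 121). refcount(pp3)=1 -> write in place. 4 ppages; refcounts: pp0:3 pp1:3 pp2:2 pp3:1
Op 8: fork(P1) -> P3. 4 ppages; refcounts: pp0:4 pp1:4 pp2:3 pp3:1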